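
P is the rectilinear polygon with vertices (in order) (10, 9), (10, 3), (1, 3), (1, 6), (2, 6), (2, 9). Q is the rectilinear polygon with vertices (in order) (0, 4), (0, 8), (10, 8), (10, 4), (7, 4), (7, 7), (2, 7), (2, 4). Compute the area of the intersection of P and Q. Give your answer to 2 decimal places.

19.00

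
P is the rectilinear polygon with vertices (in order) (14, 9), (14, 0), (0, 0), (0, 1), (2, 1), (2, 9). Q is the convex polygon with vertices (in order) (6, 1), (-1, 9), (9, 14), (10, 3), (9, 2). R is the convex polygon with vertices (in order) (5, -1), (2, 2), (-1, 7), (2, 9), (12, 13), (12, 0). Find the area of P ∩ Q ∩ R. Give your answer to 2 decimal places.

50.22

The intersection is the polygon with vertices (9.454,9), (10,3), (9,2), (6,1), (2,5.571), (2,9).
By the shoelace formula its area is 50.22.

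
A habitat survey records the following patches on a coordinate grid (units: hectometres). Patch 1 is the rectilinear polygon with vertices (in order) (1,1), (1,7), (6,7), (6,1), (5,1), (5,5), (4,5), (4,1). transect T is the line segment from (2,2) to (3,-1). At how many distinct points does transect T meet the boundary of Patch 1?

The segment meets the boundary at (2.333,1).

1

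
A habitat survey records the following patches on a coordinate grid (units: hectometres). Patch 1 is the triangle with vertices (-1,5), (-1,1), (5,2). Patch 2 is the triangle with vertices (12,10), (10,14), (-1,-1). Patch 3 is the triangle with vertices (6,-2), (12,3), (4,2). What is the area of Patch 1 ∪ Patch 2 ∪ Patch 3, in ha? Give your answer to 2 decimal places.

By inclusion–exclusion:
Individual areas: |Patch 1| = 12, |Patch 2| = 37, |Patch 3| = 17.
|Patch 1∩Patch 2| = 2.4404.
|Patch 1∩Patch 3| = 0.1269.
|Patch 2∩Patch 3| = 0.
|Patch 1∩Patch 2∩Patch 3| = 0.
|Patch 1 ∪ Patch 2 ∪ Patch 3| = 66 − 2.5673 + 0 = 63.43.

63.43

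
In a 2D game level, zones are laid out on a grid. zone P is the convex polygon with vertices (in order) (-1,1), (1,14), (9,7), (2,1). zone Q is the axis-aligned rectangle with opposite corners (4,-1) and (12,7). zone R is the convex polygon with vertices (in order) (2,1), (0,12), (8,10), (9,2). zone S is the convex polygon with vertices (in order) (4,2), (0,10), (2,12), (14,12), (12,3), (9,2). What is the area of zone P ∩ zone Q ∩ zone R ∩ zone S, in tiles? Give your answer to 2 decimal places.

10.56

The intersection is the polygon with vertices (8.375,7), (8.435,6.516), (4,2.714), (4,7).
By the shoelace formula its area is 10.56.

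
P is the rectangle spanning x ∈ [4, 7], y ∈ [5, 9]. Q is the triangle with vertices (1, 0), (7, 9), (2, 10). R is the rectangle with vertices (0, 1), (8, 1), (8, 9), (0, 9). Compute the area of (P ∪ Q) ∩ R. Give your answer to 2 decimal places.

28.00

The region (P ∪ Q) ∩ R is the polygon with vertices (4.333,5), (1.667,1), (1.1,1), (1.9,9), (7,9), (7,5).
By the shoelace formula its area is 28.00.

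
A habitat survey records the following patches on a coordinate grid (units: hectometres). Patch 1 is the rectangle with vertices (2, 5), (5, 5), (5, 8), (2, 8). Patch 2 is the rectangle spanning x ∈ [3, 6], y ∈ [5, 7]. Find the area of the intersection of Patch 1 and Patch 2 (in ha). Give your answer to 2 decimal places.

|Patch 1∩Patch 2|: x∈[3,5], y∈[5,7] → 2·2 = 4.

4.00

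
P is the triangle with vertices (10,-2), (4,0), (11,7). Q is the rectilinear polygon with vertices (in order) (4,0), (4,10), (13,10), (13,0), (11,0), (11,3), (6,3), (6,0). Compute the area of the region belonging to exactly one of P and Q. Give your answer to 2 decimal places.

|P| = 28, |Q| = 75, |P∩Q| = 9.1111.
|P △ Q| = |P| + |Q| − 2·|P∩Q| = 28 + 75 − 18.2222 = 84.78.

84.78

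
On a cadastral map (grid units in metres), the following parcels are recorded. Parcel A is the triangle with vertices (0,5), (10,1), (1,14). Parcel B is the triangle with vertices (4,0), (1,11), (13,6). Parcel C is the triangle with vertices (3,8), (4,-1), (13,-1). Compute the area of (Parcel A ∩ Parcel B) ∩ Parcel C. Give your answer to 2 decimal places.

The region (Parcel A ∩ Parcel B) ∩ Parcel C is the polygon with vertices (7.188,2.125), (3.488,3.605), (3,8), (8.532,3.021).
By the shoelace formula its area is 13.59.

13.59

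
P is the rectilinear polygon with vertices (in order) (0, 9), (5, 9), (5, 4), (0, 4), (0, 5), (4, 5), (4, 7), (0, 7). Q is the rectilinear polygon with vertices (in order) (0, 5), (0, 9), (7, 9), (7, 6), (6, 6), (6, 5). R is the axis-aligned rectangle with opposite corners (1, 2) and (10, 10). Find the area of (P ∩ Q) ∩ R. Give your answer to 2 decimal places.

10.00

|P ∩ Q| = 12.
|(P ∩ Q) ∩ R| = 10.00.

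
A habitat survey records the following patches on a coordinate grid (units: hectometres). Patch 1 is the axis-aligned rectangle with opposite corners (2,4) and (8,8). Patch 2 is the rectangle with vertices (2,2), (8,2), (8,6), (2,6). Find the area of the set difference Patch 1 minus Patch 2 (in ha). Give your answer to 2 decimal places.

12.00

|Patch 1∩Patch 2|: x∈[2,8], y∈[4,6] → 6·2 = 12.
|Patch 1| = 24.
|Patch 1 ∖ Patch 2| = |Patch 1| − |Patch 1∩Patch 2| = 24 − 12 = 12.00.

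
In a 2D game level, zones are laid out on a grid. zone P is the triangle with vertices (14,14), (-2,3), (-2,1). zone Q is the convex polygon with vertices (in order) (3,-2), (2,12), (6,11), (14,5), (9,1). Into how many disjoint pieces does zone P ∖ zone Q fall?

zone P ∖ zone Q splits into 2 disjoint pieces (area 2.2539, area 7.6976).

2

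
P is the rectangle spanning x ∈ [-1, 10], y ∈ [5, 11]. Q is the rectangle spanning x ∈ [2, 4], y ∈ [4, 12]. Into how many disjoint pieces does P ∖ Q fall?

P ∖ Q splits into 2 disjoint pieces (area 36, area 18).

2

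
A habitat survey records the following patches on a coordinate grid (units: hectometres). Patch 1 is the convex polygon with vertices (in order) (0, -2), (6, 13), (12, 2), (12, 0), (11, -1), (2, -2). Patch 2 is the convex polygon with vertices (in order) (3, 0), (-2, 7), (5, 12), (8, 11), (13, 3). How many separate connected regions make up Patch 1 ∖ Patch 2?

2

Patch 1 ∖ Patch 2 splits into 2 disjoint pieces (area 31.407, area 0.9063).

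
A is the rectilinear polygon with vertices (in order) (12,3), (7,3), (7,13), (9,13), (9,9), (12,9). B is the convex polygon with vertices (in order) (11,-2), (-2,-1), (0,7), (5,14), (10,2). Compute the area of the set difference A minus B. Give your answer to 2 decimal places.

|A| = 38, |A∩B| = 8.0083.
|A ∖ B| = |A| − |A∩B| = 38 − 8.0083 = 29.99.

29.99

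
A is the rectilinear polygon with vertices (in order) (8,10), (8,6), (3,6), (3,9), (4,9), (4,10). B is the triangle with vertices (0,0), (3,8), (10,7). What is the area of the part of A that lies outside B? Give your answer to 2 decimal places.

|A| = 19, |A∩B| = 8.2143.
|A ∖ B| = |A| − |A∩B| = 19 − 8.2143 = 10.79.

10.79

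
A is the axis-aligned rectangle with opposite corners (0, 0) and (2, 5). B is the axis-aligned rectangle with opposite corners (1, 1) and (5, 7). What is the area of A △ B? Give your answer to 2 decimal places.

|A∩B|: x∈[1,2], y∈[1,5] → 1·4 = 4.
|A △ B| = |A| + |B| − 2·|A∩B| = 10 + 24 − 8 = 26.00.

26.00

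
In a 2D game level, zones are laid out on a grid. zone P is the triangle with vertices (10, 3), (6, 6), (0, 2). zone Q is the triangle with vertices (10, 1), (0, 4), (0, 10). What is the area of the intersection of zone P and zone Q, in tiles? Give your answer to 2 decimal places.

The intersection is the polygon with vertices (5.106,5.404), (8,2.8), (5,2.5), (2.069,3.379).
By the shoelace formula its area is 8.64.

8.64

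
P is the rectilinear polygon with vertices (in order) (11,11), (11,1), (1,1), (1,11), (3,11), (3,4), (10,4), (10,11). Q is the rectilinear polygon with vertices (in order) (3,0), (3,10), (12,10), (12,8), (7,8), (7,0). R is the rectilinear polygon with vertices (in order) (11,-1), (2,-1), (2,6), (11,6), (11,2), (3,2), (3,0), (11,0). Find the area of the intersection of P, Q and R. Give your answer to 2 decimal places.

8.00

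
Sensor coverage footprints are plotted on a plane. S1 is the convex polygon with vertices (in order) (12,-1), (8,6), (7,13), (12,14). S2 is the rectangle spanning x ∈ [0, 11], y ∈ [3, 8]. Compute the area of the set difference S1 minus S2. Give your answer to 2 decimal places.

|S1| = 48, |S1∩S2| = 12.7143.
|S1 ∖ S2| = |S1| − |S1∩S2| = 48 − 12.7143 = 35.29.

35.29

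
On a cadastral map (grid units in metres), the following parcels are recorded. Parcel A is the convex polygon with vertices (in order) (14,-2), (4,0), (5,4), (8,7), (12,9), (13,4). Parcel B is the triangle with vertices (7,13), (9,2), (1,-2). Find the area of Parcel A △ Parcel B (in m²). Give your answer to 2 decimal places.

|Parcel A| = 68, |Parcel B| = 48, |Parcel A∩Parcel B| = 19.3006.
|Parcel A △ Parcel B| = |Parcel A| + |Parcel B| − 2·|Parcel A∩Parcel B| = 68 + 48 − 38.6012 = 77.40.

77.40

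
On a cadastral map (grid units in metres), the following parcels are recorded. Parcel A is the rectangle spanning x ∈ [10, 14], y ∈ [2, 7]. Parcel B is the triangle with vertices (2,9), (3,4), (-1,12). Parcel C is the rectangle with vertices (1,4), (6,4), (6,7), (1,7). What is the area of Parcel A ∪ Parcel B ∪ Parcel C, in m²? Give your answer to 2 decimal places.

By inclusion–exclusion:
Individual areas: |Parcel A| = 20, |Parcel B| = 6, |Parcel C| = 15.
|Parcel A∩Parcel B| = 0.
|Parcel A∩Parcel C| = 0 (no overlap).
|Parcel B∩Parcel C| = 1.35.
|Parcel A∩Parcel B∩Parcel C| = 0.
|Parcel A ∪ Parcel B ∪ Parcel C| = 41 − 1.35 + 0 = 39.65.

39.65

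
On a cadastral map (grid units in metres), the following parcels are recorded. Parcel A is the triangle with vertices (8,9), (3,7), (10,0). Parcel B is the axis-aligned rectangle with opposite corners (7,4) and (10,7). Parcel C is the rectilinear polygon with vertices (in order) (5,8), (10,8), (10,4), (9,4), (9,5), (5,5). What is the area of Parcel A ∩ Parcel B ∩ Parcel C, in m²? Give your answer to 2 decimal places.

3.36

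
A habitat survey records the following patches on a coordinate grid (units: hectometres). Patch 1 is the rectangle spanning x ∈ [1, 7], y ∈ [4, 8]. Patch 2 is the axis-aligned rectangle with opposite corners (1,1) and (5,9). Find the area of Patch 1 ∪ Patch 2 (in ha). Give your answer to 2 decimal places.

By inclusion–exclusion:
Individual areas: |Patch 1| = 24, |Patch 2| = 32.
|Patch 1∩Patch 2|: x∈[1,5], y∈[4,8] → 4·4 = 16.
|Patch 1 ∪ Patch 2| = 56 − 16 = 40.00.

40.00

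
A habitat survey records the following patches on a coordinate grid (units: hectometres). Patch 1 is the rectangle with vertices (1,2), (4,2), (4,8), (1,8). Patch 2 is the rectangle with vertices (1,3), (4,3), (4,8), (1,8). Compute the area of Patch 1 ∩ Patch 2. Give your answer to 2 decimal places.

|Patch 1∩Patch 2|: x∈[1,4], y∈[3,8] → 3·5 = 15.

15.00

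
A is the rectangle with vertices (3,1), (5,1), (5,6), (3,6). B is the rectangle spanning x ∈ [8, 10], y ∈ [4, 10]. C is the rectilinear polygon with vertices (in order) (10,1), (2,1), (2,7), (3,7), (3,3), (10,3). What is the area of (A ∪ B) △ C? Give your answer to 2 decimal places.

|A ∪ B| = 22.
|(A ∪ B) ∩ C| = 4.
|(A ∪ B) △ C| = 22 + 20 − 8 = 34.00.

34.00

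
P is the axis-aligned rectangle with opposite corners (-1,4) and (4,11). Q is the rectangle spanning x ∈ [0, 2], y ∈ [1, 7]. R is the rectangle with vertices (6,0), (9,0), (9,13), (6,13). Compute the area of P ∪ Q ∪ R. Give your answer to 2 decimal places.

By inclusion–exclusion:
Individual areas: |P| = 35, |Q| = 12, |R| = 39.
|P∩Q|: x∈[0,2], y∈[4,7] → 2·3 = 6.
|P∩R| = 0 (no overlap).
|Q∩R| = 0 (no overlap).
|P∩Q∩R| = 0.
|P ∪ Q ∪ R| = 86 − 6 + 0 = 80.00.

80.00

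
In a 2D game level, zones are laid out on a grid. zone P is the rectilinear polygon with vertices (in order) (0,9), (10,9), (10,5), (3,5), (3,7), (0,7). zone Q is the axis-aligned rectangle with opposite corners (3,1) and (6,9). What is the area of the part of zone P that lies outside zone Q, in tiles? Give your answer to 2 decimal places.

22.00

|zone P| = 34, |zone P∩zone Q| = 12.
|zone P ∖ zone Q| = |zone P| − |zone P∩zone Q| = 34 − 12 = 22.00.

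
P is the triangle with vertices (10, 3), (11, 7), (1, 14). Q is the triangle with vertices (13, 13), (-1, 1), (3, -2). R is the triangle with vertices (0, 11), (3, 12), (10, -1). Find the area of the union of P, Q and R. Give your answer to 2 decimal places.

81.40

By inclusion–exclusion:
Individual areas: |P| = 23.5, |Q| = 45, |R| = 23.
|P∩Q| = 5.4681.
|P∩R| = 0.219.
|Q∩R| = 4.4144.
|P∩Q∩R| = 0.
|P ∪ Q ∪ R| = 91.5 − 10.1015 + 0 = 81.40.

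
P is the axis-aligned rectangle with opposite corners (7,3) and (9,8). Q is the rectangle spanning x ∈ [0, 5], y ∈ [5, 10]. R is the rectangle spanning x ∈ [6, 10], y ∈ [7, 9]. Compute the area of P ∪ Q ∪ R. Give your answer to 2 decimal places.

By inclusion–exclusion:
Individual areas: |P| = 10, |Q| = 25, |R| = 8.
|P∩Q| = 0 (no overlap).
|P∩R|: x∈[7,9], y∈[7,8] → 2·1 = 2.
|Q∩R| = 0 (no overlap).
|P∩Q∩R| = 0.
|P ∪ Q ∪ R| = 43 − 2 + 0 = 41.00.

41.00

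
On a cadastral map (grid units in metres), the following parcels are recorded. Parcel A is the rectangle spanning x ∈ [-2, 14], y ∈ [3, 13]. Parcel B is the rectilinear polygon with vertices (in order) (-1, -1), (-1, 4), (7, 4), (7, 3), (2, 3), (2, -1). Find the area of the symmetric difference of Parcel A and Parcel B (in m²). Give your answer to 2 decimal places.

|Parcel A| = 160, |Parcel B| = 20, |Parcel A∩Parcel B| = 8.
|Parcel A △ Parcel B| = |Parcel A| + |Parcel B| − 2·|Parcel A∩Parcel B| = 160 + 20 − 16 = 164.00.

164.00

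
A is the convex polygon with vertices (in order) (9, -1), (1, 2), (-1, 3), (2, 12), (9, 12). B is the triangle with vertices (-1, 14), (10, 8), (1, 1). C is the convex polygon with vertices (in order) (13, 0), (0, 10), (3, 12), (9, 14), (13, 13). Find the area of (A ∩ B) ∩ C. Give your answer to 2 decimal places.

28.37

The region (A ∩ B) ∩ C is the polygon with vertices (1.714,11.143), (2.85,11.9), (9,8.546), (9,7.222), (6.32,5.138), (1.061,9.184).
By the shoelace formula its area is 28.37.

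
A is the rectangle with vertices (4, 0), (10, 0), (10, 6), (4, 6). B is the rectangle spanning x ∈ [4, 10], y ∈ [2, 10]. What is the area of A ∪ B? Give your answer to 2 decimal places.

By inclusion–exclusion:
Individual areas: |A| = 36, |B| = 48.
|A∩B|: x∈[4,10], y∈[2,6] → 6·4 = 24.
|A ∪ B| = 84 − 24 = 60.00.

60.00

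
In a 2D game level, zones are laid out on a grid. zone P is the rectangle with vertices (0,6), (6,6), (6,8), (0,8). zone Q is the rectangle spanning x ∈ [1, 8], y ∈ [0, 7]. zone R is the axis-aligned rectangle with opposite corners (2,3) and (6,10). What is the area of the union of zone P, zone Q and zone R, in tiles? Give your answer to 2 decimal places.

64.00

By inclusion–exclusion:
Individual areas: |zone P| = 12, |zone Q| = 49, |zone R| = 28.
|zone P∩zone Q|: x∈[1,6], y∈[6,7] → 5·1 = 5.
|zone P∩zone R|: x∈[2,6], y∈[6,8] → 4·2 = 8.
|zone Q∩zone R|: x∈[2,6], y∈[3,7] → 4·4 = 16.
|zone P∩zone Q∩zone R| = 4.
|zone P ∪ zone Q ∪ zone R| = 89 − 29 + 4 = 64.00.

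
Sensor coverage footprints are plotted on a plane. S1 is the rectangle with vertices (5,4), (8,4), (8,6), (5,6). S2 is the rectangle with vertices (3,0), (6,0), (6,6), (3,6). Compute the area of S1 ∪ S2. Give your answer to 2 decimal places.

22.00

By inclusion–exclusion:
Individual areas: |S1| = 6, |S2| = 18.
|S1∩S2|: x∈[5,6], y∈[4,6] → 1·2 = 2.
|S1 ∪ S2| = 24 − 2 = 22.00.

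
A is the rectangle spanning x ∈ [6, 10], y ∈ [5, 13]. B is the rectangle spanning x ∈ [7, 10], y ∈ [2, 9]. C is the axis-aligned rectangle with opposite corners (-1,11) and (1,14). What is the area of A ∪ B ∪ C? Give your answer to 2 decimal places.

47.00

By inclusion–exclusion:
Individual areas: |A| = 32, |B| = 21, |C| = 6.
|A∩B|: x∈[7,10], y∈[5,9] → 3·4 = 12.
|A∩C| = 0 (no overlap).
|B∩C| = 0 (no overlap).
|A∩B∩C| = 0.
|A ∪ B ∪ C| = 59 − 12 + 0 = 47.00.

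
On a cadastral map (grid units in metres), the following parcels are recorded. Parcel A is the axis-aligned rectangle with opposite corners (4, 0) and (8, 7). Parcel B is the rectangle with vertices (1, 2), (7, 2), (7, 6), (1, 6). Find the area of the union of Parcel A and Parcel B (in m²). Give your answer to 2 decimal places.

By inclusion–exclusion:
Individual areas: |Parcel A| = 28, |Parcel B| = 24.
|Parcel A∩Parcel B|: x∈[4,7], y∈[2,6] → 3·4 = 12.
|Parcel A ∪ Parcel B| = 52 − 12 = 40.00.

40.00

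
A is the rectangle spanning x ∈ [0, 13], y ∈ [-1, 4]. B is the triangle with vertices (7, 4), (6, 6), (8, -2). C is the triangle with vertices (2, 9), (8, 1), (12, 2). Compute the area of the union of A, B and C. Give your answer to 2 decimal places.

73.52

By inclusion–exclusion:
Individual areas: |A| = 65, |B| = 2, |C| = 19.
|A∩B| = 1.4583.
|A∩C| = 10.5179.
|B∩C| = 1.2768.
|A∩B∩C| = 0.7768.
|A ∪ B ∪ C| = 86 − 13.253 + 0.7768 = 73.52.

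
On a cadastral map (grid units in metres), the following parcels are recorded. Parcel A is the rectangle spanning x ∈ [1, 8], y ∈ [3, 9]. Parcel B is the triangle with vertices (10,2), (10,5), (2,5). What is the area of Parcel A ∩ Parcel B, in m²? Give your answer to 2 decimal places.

6.67

The intersection is the polygon with vertices (8,3), (7.333,3), (2,5), (8,5).
By the shoelace formula its area is 6.67.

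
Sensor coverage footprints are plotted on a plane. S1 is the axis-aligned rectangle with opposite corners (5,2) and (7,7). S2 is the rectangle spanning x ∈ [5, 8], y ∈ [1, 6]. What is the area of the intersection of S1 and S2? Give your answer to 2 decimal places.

|S1∩S2|: x∈[5,7], y∈[2,6] → 2·4 = 8.

8.00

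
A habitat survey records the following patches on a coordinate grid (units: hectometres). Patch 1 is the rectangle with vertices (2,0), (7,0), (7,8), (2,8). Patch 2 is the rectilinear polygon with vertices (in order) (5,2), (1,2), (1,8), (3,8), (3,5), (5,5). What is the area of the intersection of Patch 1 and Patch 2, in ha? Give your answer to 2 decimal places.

The intersection is the polygon with vertices (3,8), (3,5), (5,5), (5,2), (2,2), (2,8).
By the shoelace formula its area is 12.00.

12.00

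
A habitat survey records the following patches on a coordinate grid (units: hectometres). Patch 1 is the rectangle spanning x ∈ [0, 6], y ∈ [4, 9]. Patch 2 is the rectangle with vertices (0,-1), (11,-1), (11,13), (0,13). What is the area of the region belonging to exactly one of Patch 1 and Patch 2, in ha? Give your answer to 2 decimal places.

|Patch 1∩Patch 2|: x∈[0,6], y∈[4,9] → 6·5 = 30.
|Patch 1 △ Patch 2| = |Patch 1| + |Patch 2| − 2·|Patch 1∩Patch 2| = 30 + 154 − 60 = 124.00.

124.00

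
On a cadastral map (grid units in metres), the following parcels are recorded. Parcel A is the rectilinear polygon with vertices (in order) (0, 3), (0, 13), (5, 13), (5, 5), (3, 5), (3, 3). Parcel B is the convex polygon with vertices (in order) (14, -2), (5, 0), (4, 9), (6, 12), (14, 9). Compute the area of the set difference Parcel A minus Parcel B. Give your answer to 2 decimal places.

42.14

|Parcel A| = 46, |Parcel A∩Parcel B| = 3.8611.
|Parcel A ∖ Parcel B| = |Parcel A| − |Parcel A∩Parcel B| = 46 − 3.8611 = 42.14.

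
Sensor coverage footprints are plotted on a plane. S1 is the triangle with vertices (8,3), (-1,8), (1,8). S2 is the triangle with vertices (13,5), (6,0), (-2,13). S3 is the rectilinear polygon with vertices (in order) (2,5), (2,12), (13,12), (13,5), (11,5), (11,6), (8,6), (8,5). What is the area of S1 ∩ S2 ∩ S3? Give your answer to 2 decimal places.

The intersection is the polygon with vertices (2,6.5), (2,7.286), (5.2,5), (4.4,5), (2.156,6.247).
By the shoelace formula its area is 2.04.

2.04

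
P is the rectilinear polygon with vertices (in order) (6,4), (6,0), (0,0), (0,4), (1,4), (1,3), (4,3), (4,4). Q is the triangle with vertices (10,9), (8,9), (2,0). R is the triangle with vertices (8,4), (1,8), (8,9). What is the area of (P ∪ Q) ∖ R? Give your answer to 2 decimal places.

|P ∪ Q| = 28.2222.
|(P ∪ Q) ∩ R| = 3.8055.
|(P ∪ Q) ∖ R| = 28.2222 − 3.8055 = 24.42.

24.42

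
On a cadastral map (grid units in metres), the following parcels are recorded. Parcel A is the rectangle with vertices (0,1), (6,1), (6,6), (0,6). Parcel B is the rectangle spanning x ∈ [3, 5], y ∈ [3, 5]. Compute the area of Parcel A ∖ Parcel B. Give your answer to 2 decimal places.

26.00

|Parcel A∩Parcel B|: x∈[3,5], y∈[3,5] → 2·2 = 4.
|Parcel A| = 30.
|Parcel A ∖ Parcel B| = |Parcel A| − |Parcel A∩Parcel B| = 30 − 4 = 26.00.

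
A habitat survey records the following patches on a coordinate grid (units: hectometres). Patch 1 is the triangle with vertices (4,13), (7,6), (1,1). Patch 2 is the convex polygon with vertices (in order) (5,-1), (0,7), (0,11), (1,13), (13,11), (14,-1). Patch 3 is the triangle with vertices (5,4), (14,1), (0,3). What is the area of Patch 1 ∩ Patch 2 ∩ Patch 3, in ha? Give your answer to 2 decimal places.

1.18

The intersection is the polygon with vertices (2.902,2.585), (2.745,2.608), (2.222,3.444), (4.474,3.895).
By the shoelace formula its area is 1.18.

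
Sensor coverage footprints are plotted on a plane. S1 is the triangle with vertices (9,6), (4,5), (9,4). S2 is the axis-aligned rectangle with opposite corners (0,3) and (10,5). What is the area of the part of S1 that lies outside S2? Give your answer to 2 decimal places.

2.50

|S1| = 5, |S1∩S2| = 2.5.
|S1 ∖ S2| = |S1| − |S1∩S2| = 5 − 2.5 = 2.50.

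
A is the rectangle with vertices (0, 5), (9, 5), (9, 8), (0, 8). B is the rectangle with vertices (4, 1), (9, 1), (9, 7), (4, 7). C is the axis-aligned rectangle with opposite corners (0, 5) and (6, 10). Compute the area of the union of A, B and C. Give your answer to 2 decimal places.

59.00

By inclusion–exclusion:
Individual areas: |A| = 27, |B| = 30, |C| = 30.
|A∩B|: x∈[4,9], y∈[5,7] → 5·2 = 10.
|A∩C|: x∈[0,6], y∈[5,8] → 6·3 = 18.
|B∩C|: x∈[4,6], y∈[5,7] → 2·2 = 4.
|A∩B∩C| = 4.
|A ∪ B ∪ C| = 87 − 32 + 4 = 59.00.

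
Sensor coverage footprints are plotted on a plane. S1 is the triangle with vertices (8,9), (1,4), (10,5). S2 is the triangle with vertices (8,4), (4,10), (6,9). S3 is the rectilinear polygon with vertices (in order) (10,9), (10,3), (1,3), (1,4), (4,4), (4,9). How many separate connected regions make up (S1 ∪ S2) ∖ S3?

(S1 ∪ S2) ∖ S3 splits into 2 disjoint pieces (area 2.7143, area 0.6667).

2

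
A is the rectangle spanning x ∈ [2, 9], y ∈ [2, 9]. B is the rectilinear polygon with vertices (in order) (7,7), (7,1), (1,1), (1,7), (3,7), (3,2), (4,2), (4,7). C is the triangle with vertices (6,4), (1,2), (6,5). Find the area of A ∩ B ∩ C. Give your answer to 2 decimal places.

1.90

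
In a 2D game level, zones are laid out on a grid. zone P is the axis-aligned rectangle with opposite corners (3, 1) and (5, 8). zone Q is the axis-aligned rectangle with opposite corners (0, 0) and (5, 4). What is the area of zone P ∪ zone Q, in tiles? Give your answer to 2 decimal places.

28.00

By inclusion–exclusion:
Individual areas: |zone P| = 14, |zone Q| = 20.
|zone P∩zone Q|: x∈[3,5], y∈[1,4] → 2·3 = 6.
|zone P ∪ zone Q| = 34 − 6 = 28.00.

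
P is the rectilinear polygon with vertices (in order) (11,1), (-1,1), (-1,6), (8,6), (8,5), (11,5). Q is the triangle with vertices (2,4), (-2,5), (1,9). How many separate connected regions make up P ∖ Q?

P ∖ Q is a single connected region.

1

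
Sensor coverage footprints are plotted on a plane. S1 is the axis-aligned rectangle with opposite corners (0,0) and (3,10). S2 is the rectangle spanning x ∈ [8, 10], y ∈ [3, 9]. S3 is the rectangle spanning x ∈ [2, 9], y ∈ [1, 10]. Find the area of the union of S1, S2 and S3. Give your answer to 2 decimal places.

90.00

By inclusion–exclusion:
Individual areas: |S1| = 30, |S2| = 12, |S3| = 63.
|S1∩S2| = 0 (no overlap).
|S1∩S3|: x∈[2,3], y∈[1,10] → 1·9 = 9.
|S2∩S3|: x∈[8,9], y∈[3,9] → 1·6 = 6.
|S1∩S2∩S3| = 0.
|S1 ∪ S2 ∪ S3| = 105 − 15 + 0 = 90.00.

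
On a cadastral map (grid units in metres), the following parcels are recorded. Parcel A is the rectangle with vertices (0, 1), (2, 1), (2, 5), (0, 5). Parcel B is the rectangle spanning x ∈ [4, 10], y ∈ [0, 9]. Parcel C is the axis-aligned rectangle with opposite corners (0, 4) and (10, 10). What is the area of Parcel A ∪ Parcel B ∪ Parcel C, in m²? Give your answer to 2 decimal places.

90.00

By inclusion–exclusion:
Individual areas: |Parcel A| = 8, |Parcel B| = 54, |Parcel C| = 60.
|Parcel A∩Parcel B| = 0 (no overlap).
|Parcel A∩Parcel C|: x∈[0,2], y∈[4,5] → 2·1 = 2.
|Parcel B∩Parcel C|: x∈[4,10], y∈[4,9] → 6·5 = 30.
|Parcel A∩Parcel B∩Parcel C| = 0.
|Parcel A ∪ Parcel B ∪ Parcel C| = 122 − 32 + 0 = 90.00.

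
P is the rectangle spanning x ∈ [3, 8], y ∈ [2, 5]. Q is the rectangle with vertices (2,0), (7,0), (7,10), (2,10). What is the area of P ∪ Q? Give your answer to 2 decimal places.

53.00

By inclusion–exclusion:
Individual areas: |P| = 15, |Q| = 50.
|P∩Q|: x∈[3,7], y∈[2,5] → 4·3 = 12.
|P ∪ Q| = 65 − 12 = 53.00.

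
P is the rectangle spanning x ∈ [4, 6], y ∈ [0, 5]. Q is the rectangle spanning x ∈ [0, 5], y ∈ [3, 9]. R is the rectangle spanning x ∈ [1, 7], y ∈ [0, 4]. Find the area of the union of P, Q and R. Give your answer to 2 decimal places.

51.00

By inclusion–exclusion:
Individual areas: |P| = 10, |Q| = 30, |R| = 24.
|P∩Q|: x∈[4,5], y∈[3,5] → 1·2 = 2.
|P∩R|: x∈[4,6], y∈[0,4] → 2·4 = 8.
|Q∩R|: x∈[1,5], y∈[3,4] → 4·1 = 4.
|P∩Q∩R| = 1.
|P ∪ Q ∪ R| = 64 − 14 + 1 = 51.00.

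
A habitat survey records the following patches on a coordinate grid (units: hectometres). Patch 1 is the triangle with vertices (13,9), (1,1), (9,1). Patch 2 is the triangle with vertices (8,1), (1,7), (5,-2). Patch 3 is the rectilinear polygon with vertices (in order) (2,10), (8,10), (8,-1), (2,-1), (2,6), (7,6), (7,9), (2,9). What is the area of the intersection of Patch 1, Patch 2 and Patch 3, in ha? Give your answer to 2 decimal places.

7.36

The intersection is the polygon with vertices (8,1), (3.667,1), (3.057,2.371), (4.938,3.625).
By the shoelace formula its area is 7.36.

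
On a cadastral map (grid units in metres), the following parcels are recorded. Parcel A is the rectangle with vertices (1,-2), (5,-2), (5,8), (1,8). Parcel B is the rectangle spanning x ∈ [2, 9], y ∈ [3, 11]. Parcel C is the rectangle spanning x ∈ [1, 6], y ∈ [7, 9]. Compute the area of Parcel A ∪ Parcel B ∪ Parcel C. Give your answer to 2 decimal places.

By inclusion–exclusion:
Individual areas: |Parcel A| = 40, |Parcel B| = 56, |Parcel C| = 10.
|Parcel A∩Parcel B|: x∈[2,5], y∈[3,8] → 3·5 = 15.
|Parcel A∩Parcel C|: x∈[1,5], y∈[7,8] → 4·1 = 4.
|Parcel B∩Parcel C|: x∈[2,6], y∈[7,9] → 4·2 = 8.
|Parcel A∩Parcel B∩Parcel C| = 3.
|Parcel A ∪ Parcel B ∪ Parcel C| = 106 − 27 + 3 = 82.00.

82.00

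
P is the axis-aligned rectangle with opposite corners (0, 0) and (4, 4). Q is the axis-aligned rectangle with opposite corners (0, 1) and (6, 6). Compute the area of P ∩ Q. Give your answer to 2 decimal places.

12.00

|P∩Q|: x∈[0,4], y∈[1,4] → 4·3 = 12.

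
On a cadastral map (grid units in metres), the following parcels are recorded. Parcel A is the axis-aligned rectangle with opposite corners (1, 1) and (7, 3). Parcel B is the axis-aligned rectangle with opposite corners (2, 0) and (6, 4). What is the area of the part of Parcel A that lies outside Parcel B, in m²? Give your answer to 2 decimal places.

4.00

|Parcel A∩Parcel B|: x∈[2,6], y∈[1,3] → 4·2 = 8.
|Parcel A| = 12.
|Parcel A ∖ Parcel B| = |Parcel A| − |Parcel A∩Parcel B| = 12 − 8 = 4.00.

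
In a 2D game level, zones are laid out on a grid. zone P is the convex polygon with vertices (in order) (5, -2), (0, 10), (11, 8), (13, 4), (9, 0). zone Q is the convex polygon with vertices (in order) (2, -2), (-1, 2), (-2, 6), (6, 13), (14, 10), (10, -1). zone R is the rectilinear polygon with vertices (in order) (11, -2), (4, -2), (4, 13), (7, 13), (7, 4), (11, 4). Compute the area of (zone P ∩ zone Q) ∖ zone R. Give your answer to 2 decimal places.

37.67

|zone P ∩ zone Q| = 83.2564.
|(zone P ∩ zone Q) ∩ zone R| = 45.5847.
|(zone P ∩ zone Q) ∖ zone R| = 83.2564 − 45.5847 = 37.67.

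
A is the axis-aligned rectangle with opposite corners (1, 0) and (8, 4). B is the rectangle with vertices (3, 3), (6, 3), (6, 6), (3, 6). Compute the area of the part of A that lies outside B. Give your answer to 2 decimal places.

|A∩B|: x∈[3,6], y∈[3,4] → 3·1 = 3.
|A| = 28.
|A ∖ B| = |A| − |A∩B| = 28 − 3 = 25.00.

25.00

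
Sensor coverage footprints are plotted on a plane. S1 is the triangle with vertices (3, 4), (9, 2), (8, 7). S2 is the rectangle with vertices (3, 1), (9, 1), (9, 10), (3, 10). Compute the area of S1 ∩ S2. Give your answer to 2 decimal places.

The intersection is the polygon with vertices (3,4), (8,7), (9,2).
By the shoelace formula its area is 14.00.

14.00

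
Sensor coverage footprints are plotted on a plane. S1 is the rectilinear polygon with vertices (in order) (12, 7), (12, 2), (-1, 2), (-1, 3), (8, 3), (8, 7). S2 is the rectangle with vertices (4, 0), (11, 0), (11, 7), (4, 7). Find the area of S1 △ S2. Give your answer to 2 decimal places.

|S1| = 29, |S2| = 49, |S1∩S2| = 19.
|S1 △ S2| = |S1| + |S2| − 2·|S1∩S2| = 29 + 49 − 38 = 40.00.

40.00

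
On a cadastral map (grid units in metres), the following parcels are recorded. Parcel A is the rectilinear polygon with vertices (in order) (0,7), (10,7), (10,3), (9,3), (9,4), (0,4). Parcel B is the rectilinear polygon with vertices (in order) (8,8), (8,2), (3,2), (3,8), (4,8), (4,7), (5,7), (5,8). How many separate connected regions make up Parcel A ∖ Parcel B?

Parcel A ∖ Parcel B splits into 2 disjoint pieces (area 9, area 7).

2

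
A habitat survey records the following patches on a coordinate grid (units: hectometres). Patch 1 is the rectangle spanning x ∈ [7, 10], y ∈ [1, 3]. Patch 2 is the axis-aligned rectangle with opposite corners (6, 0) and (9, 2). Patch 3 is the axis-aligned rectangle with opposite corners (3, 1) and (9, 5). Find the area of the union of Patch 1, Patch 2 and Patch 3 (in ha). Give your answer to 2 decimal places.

29.00

By inclusion–exclusion:
Individual areas: |Patch 1| = 6, |Patch 2| = 6, |Patch 3| = 24.
|Patch 1∩Patch 2|: x∈[7,9], y∈[1,2] → 2·1 = 2.
|Patch 1∩Patch 3|: x∈[7,9], y∈[1,3] → 2·2 = 4.
|Patch 2∩Patch 3|: x∈[6,9], y∈[1,2] → 3·1 = 3.
|Patch 1∩Patch 2∩Patch 3| = 2.
|Patch 1 ∪ Patch 2 ∪ Patch 3| = 36 − 9 + 2 = 29.00.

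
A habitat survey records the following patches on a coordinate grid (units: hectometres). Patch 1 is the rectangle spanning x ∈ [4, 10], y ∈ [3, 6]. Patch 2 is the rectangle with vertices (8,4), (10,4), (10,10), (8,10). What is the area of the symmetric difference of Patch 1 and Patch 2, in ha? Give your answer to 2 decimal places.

22.00

|Patch 1∩Patch 2|: x∈[8,10], y∈[4,6] → 2·2 = 4.
|Patch 1 △ Patch 2| = |Patch 1| + |Patch 2| − 2·|Patch 1∩Patch 2| = 18 + 12 − 8 = 22.00.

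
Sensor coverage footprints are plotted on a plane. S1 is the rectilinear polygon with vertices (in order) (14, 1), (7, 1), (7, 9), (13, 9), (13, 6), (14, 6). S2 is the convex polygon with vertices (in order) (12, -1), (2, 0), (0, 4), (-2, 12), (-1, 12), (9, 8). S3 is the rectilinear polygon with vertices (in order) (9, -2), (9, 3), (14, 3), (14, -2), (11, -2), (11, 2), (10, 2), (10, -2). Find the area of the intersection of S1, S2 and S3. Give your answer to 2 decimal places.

3.00

The intersection is the polygon with vertices (11.333,1), (11,1), (11,2), (10,2), (10,1), (9,1), (9,3), (10.667,3).
By the shoelace formula its area is 3.00.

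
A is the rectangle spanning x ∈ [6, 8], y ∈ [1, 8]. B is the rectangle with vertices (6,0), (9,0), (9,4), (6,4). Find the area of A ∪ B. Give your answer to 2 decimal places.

20.00

By inclusion–exclusion:
Individual areas: |A| = 14, |B| = 12.
|A∩B|: x∈[6,8], y∈[1,4] → 2·3 = 6.
|A ∪ B| = 26 − 6 = 20.00.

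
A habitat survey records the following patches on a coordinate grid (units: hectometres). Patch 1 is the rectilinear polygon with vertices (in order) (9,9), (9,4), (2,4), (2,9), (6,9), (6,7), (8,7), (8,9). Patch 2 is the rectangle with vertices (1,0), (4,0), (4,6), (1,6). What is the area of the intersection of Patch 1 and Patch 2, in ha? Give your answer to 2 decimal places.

4.00

The intersection is the polygon with vertices (2,4), (2,6), (4,6), (4,4).
By the shoelace formula its area is 4.00.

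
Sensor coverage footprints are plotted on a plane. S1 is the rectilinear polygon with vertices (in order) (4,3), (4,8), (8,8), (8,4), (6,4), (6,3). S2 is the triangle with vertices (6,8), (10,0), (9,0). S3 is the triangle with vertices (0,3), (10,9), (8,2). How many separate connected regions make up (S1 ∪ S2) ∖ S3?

2

(S1 ∪ S2) ∖ S3 splits into 2 disjoint pieces (area 5.6, area 2.3391).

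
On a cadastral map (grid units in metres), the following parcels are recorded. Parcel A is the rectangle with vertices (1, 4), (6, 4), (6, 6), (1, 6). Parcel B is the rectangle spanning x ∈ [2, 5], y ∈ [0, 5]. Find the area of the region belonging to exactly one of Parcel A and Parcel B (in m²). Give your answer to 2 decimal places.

19.00

|Parcel A∩Parcel B|: x∈[2,5], y∈[4,5] → 3·1 = 3.
|Parcel A △ Parcel B| = |Parcel A| + |Parcel B| − 2·|Parcel A∩Parcel B| = 10 + 15 − 6 = 19.00.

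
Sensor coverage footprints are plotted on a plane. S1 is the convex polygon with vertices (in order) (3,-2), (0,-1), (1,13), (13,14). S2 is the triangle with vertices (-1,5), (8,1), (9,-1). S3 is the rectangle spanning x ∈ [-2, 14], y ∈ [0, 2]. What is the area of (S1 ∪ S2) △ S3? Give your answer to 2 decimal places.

123.01

|S1 ∪ S2| = 116.5425.
|(S1 ∪ S2) ∩ S3| = 12.765.
|(S1 ∪ S2) △ S3| = 116.5425 + 32 − 25.5301 = 123.01.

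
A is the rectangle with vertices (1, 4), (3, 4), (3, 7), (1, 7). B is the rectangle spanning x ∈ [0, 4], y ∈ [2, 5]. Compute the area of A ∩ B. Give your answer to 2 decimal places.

2.00

|A∩B|: x∈[1,3], y∈[4,5] → 2·1 = 2.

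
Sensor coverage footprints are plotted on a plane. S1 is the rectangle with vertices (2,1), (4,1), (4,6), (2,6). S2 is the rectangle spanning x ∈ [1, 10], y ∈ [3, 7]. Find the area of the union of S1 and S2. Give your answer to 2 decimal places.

40.00

By inclusion–exclusion:
Individual areas: |S1| = 10, |S2| = 36.
|S1∩S2|: x∈[2,4], y∈[3,6] → 2·3 = 6.
|S1 ∪ S2| = 46 − 6 = 40.00.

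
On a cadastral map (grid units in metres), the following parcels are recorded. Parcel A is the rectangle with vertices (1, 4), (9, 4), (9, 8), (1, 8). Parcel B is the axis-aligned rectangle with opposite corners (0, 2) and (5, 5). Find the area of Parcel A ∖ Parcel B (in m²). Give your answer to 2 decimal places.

|Parcel A∩Parcel B|: x∈[1,5], y∈[4,5] → 4·1 = 4.
|Parcel A| = 32.
|Parcel A ∖ Parcel B| = |Parcel A| − |Parcel A∩Parcel B| = 32 − 4 = 28.00.

28.00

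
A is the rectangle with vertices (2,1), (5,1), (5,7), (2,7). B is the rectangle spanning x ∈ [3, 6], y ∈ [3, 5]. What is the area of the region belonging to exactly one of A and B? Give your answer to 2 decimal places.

|A∩B|: x∈[3,5], y∈[3,5] → 2·2 = 4.
|A △ B| = |A| + |B| − 2·|A∩B| = 18 + 6 − 8 = 16.00.

16.00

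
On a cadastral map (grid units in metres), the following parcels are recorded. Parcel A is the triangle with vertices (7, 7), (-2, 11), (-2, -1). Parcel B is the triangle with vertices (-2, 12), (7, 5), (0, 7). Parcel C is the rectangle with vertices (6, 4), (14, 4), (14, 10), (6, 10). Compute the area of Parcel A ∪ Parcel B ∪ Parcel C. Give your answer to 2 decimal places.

By inclusion–exclusion:
Individual areas: |Parcel A| = 54, |Parcel B| = 15.5, |Parcel C| = 48.
|Parcel A∩Parcel B| = 13.7405.
|Parcel A∩Parcel C| = 0.6667.
|Parcel B∩Parcel C| = 0.246.
|Parcel A∩Parcel B∩Parcel C| = 0.
|Parcel A ∪ Parcel B ∪ Parcel C| = 117.5 − 14.6532 + 0 = 102.85.

102.85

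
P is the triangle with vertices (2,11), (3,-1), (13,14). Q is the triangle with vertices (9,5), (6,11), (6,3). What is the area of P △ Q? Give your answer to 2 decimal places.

|P| = 67.5, |Q| = 12, |P∩Q| = 8.0357.
|P △ Q| = |P| + |Q| − 2·|P∩Q| = 67.5 + 12 − 16.0714 = 63.43.

63.43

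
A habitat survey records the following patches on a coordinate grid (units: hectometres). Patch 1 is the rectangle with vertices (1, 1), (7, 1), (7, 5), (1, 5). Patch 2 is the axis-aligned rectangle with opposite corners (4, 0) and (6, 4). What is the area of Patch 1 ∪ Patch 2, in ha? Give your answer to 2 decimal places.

By inclusion–exclusion:
Individual areas: |Patch 1| = 24, |Patch 2| = 8.
|Patch 1∩Patch 2|: x∈[4,6], y∈[1,4] → 2·3 = 6.
|Patch 1 ∪ Patch 2| = 32 − 6 = 26.00.

26.00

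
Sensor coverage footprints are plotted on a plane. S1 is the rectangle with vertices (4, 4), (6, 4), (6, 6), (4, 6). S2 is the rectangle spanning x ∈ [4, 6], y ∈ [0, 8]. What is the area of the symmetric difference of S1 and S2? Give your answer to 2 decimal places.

|S1∩S2|: x∈[4,6], y∈[4,6] → 2·2 = 4.
|S1 △ S2| = |S1| + |S2| − 2·|S1∩S2| = 4 + 16 − 8 = 12.00.

12.00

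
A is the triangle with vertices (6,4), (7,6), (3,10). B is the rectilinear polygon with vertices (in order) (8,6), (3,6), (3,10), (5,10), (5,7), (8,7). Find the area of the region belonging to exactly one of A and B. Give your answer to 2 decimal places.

10.00

|A| = 6, |B| = 11, |A∩B| = 3.5.
|A △ B| = |A| + |B| − 2·|A∩B| = 6 + 11 − 7 = 10.00.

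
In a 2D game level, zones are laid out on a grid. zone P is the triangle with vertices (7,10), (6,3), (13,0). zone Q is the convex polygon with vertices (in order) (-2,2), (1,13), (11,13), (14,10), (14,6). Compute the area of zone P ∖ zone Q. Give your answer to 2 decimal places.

|zone P| = 26, |zone P∩zone Q| = 11.0741.
|zone P ∖ zone Q| = |zone P| − |zone P∩zone Q| = 26 − 11.0741 = 14.93.

14.93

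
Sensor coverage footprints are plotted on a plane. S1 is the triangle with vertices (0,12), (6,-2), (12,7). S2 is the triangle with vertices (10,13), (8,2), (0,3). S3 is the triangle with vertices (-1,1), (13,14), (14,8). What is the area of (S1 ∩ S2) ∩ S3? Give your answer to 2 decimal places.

16.77

The region (S1 ∩ S2) ∩ S3 is the polygon with vertices (9.127,8.197), (8.636,5.497), (3.762,3.222), (3.088,4.796), (7.487,8.88).
By the shoelace formula its area is 16.77.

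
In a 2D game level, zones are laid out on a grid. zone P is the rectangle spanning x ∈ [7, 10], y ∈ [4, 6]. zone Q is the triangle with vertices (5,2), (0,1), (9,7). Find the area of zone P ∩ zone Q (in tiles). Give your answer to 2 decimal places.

0.82

The intersection is the polygon with vertices (8.2,6), (7,4.5), (7,5.667), (7.5,6).
By the shoelace formula its area is 0.82.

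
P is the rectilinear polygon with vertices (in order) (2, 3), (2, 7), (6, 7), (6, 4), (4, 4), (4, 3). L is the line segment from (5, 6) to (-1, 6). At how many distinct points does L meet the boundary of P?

The segment meets the boundary at (2,6).

1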